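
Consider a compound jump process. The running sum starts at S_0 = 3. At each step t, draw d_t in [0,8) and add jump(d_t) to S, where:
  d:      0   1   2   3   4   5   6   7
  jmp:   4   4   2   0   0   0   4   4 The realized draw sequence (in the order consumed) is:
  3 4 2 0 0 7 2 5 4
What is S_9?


t=0: S=3, d=3, jump=0, S_1=3
t=1: S=3, d=4, jump=0, S_2=3
t=2: S=3, d=2, jump=2, S_3=5
t=3: S=5, d=0, jump=4, S_4=9
t=4: S=9, d=0, jump=4, S_5=13
t=5: S=13, d=7, jump=4, S_6=17
t=6: S=17, d=2, jump=2, S_7=19
t=7: S=19, d=5, jump=0, S_8=19
t=8: S=19, d=4, jump=0, S_9=19

19


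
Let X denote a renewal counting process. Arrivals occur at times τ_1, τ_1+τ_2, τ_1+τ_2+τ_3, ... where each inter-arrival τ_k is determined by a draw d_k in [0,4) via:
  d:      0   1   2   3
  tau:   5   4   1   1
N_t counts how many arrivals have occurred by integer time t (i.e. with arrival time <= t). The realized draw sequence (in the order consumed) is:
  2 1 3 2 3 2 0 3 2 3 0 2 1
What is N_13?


6

draw d_1=2: τ_1=1, arrival time A_1=1
draw d_2=1: τ_2=4, arrival time A_2=5
draw d_3=3: τ_3=1, arrival time A_3=6
draw d_4=2: τ_4=1, arrival time A_4=7
draw d_5=3: τ_5=1, arrival time A_5=8
draw d_6=2: τ_6=1, arrival time A_6=9
draw d_7=0: τ_7=5, arrival time A_7=14
draw d_8=3: τ_8=1, arrival time A_8=15
draw d_9=2: τ_9=1, arrival time A_9=16
draw d_10=3: τ_10=1, arrival time A_10=17
draw d_11=0: τ_11=5, arrival time A_11=22
draw d_12=2: τ_12=1, arrival time A_12=23
draw d_13=1: τ_13=4, arrival time A_13=27
N_t over t=0..13: 0:0 1:1 2:1 3:1 4:1 5:2 6:3 7:4 8:5 9:6 10:6 11:6 12:6 13:6


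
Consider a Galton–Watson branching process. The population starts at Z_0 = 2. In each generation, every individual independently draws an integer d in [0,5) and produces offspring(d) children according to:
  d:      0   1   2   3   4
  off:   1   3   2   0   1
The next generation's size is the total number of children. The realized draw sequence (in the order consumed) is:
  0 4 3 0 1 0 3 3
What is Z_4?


gen 0: Z_0=2, draws=[0, 4], offspring=[1, 1], Z_1=2
gen 1: Z_1=2, draws=[3, 0], offspring=[0, 1], Z_2=1
gen 2: Z_2=1, draws=[1], offspring=[3], Z_3=3
gen 3: Z_3=3, draws=[0, 3, 3], offspring=[1, 0, 0], Z_4=1

1


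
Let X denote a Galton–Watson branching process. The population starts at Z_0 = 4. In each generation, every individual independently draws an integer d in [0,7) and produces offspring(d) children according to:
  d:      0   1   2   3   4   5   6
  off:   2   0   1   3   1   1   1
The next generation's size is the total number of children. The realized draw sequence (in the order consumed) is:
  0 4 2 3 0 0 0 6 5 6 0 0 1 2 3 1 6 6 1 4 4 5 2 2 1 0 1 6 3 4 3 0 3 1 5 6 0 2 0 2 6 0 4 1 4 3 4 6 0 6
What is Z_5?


gen 0: Z_0=4, draws=[0, 4, 2, 3], offspring=[2, 1, 1, 3], Z_1=7
gen 1: Z_1=7, draws=[0, 0, 0, 6, 5, 6, 0], offspring=[2, 2, 2, 1, 1, 1, 2], Z_2=11
gen 2: Z_2=11, draws=[0, 1, 2, 3, 1, 6, 6, 1, 4, 4, 5], offspring=[2, 0, 1, 3, 0, 1, 1, 0, 1, 1, 1], Z_3=11
gen 3: Z_3=11, draws=[2, 2, 1, 0, 1, 6, 3, 4, 3, 0, 3], offspring=[1, 1, 0, 2, 0, 1, 3, 1, 3, 2, 3], Z_4=17
gen 4: Z_4=17, draws=[1, 5, 6, 0, 2, 0, 2, 6, 0, 4, 1, 4, 3, 4, 6, 0, 6], offspring=[0, 1, 1, 2, 1, 2, 1, 1, 2, 1, 0, 1, 3, 1, 1, 2, 1], Z_5=21

21


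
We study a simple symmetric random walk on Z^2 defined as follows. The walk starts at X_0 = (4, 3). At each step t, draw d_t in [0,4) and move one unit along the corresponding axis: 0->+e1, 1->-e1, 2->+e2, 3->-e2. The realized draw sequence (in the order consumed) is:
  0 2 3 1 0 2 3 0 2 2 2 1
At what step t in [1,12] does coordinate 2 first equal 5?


t=0: X=(4, 3), d=0 → +e1, X_1=(5, 3)
t=1: X=(5, 3), d=2 → +e2, X_2=(5, 4)
t=2: X=(5, 4), d=3 → -e2, X_3=(5, 3)
t=3: X=(5, 3), d=1 → -e1, X_4=(4, 3)
t=4: X=(4, 3), d=0 → +e1, X_5=(5, 3)
t=5: X=(5, 3), d=2 → +e2, X_6=(5, 4)
t=6: X=(5, 4), d=3 → -e2, X_7=(5, 3)
t=7: X=(5, 3), d=0 → +e1, X_8=(6, 3)
t=8: X=(6, 3), d=2 → +e2, X_9=(6, 4)
t=9: X=(6, 4), d=2 → +e2, X_10=(6, 5)
t=10: X=(6, 5), d=2 → +e2, X_11=(6, 6)
t=11: X=(6, 6), d=1 → -e1, X_12=(5, 6)

10


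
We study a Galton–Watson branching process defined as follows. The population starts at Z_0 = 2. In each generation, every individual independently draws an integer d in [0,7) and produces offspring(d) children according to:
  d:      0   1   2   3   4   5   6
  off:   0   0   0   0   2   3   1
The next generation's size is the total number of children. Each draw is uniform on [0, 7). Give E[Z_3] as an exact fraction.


Outcome values over d=0..6: [0, 0, 0, 0, 2, 3, 1]
Σy = 6, Σy² = 14, M = 7
μ = 6/7 = 6/7,  σ² = 14/7 − (6/7)² = 62/49
E[Z_0] = 2
E[Z_1] = 6/7·E[Z_0] = 12/7
E[Z_2] = 6/7·E[Z_1] = 72/49
E[Z_3] = 6/7·E[Z_2] = 432/343

432/343


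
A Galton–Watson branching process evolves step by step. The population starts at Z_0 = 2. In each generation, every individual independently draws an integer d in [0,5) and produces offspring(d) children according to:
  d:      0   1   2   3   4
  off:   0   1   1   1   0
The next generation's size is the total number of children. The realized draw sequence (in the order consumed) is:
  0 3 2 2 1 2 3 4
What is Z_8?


0

gen 0: Z_0=2, draws=[0, 3], offspring=[0, 1], Z_1=1
gen 1: Z_1=1, draws=[2], offspring=[1], Z_2=1
gen 2: Z_2=1, draws=[2], offspring=[1], Z_3=1
gen 3: Z_3=1, draws=[1], offspring=[1], Z_4=1
gen 4: Z_4=1, draws=[2], offspring=[1], Z_5=1
gen 5: Z_5=1, draws=[3], offspring=[1], Z_6=1
gen 6: Z_6=1, draws=[4], offspring=[0], Z_7=0
gen 7: Z_7=0, draws=[], offspring=[], Z_8=0


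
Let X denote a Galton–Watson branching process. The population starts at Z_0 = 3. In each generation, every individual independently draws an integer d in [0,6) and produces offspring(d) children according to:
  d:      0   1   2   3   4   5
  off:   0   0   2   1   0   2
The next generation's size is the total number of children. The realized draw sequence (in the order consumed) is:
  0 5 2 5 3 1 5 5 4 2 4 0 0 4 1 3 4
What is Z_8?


gen 0: Z_0=3, draws=[0, 5, 2], offspring=[0, 2, 2], Z_1=4
gen 1: Z_1=4, draws=[5, 3, 1, 5], offspring=[2, 1, 0, 2], Z_2=5
gen 2: Z_2=5, draws=[5, 4, 2, 4, 0], offspring=[2, 0, 2, 0, 0], Z_3=4
gen 3: Z_3=4, draws=[0, 4, 1, 3], offspring=[0, 0, 0, 1], Z_4=1
gen 4: Z_4=1, draws=[4], offspring=[0], Z_5=0
gen 5: Z_5=0, draws=[], offspring=[], Z_6=0
gen 6: Z_6=0, draws=[], offspring=[], Z_7=0
gen 7: Z_7=0, draws=[], offspring=[], Z_8=0

0


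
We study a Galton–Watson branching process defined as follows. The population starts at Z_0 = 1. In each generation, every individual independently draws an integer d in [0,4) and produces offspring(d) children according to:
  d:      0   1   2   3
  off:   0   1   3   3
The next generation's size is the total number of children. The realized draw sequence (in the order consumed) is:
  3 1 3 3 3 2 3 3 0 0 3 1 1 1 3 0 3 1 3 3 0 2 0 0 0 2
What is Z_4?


22

gen 0: Z_0=1, draws=[3], offspring=[3], Z_1=3
gen 1: Z_1=3, draws=[1, 3, 3], offspring=[1, 3, 3], Z_2=7
gen 2: Z_2=7, draws=[3, 2, 3, 3, 0, 0, 3], offspring=[3, 3, 3, 3, 0, 0, 3], Z_3=15
gen 3: Z_3=15, draws=[1, 1, 1, 3, 0, 3, 1, 3, 3, 0, 2, 0, 0, 0, 2], offspring=[1, 1, 1, 3, 0, 3, 1, 3, 3, 0, 3, 0, 0, 0, 3], Z_4=22


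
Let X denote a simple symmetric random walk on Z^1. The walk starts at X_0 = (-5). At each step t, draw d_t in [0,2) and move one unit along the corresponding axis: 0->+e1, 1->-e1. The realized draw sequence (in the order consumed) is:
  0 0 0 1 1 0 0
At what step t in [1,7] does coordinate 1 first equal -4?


1

t=0: X=(-5), d=0 → +e1, X_1=(-4)
t=1: X=(-4), d=0 → +e1, X_2=(-3)
t=2: X=(-3), d=0 → +e1, X_3=(-2)
t=3: X=(-2), d=1 → -e1, X_4=(-3)
t=4: X=(-3), d=1 → -e1, X_5=(-4)
t=5: X=(-4), d=0 → +e1, X_6=(-3)
t=6: X=(-3), d=0 → +e1, X_7=(-2)


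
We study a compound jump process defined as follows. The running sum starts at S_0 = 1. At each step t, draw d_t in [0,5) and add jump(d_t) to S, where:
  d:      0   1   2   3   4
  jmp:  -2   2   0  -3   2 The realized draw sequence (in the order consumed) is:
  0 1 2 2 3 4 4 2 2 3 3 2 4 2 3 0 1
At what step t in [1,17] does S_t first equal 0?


t=0: S=1, d=0, jump=-2, S_1=-1
t=1: S=-1, d=1, jump=2, S_2=1
t=2: S=1, d=2, jump=0, S_3=1
t=3: S=1, d=2, jump=0, S_4=1
t=4: S=1, d=3, jump=-3, S_5=-2
t=5: S=-2, d=4, jump=2, S_6=0
t=6: S=0, d=4, jump=2, S_7=2
t=7: S=2, d=2, jump=0, S_8=2
t=8: S=2, d=2, jump=0, S_9=2
t=9: S=2, d=3, jump=-3, S_10=-1
t=10: S=-1, d=3, jump=-3, S_11=-4
t=11: S=-4, d=2, jump=0, S_12=-4
t=12: S=-4, d=4, jump=2, S_13=-2
t=13: S=-2, d=2, jump=0, S_14=-2
t=14: S=-2, d=3, jump=-3, S_15=-5
t=15: S=-5, d=0, jump=-2, S_16=-7
t=16: S=-7, d=1, jump=2, S_17=-5

6


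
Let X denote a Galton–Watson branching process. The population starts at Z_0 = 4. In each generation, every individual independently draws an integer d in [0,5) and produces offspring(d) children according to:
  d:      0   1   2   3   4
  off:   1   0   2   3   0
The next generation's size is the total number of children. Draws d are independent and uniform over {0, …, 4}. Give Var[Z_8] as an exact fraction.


Outcome values over d=0..4: [1, 0, 2, 3, 0]
Σy = 6, Σy² = 14, M = 5
μ = 6/5 = 6/5,  σ² = 14/5 − (6/5)² = 34/25
V_0 = 0, E_0 = 4
V_1 = 34/25·E_0 + (6/5)²·V_0 = 136/25;  E_1 = 24/5
V_2 = 34/25·E_1 + (6/5)²·V_1 = 8976/625;  E_2 = 144/25
V_3 = 34/25·E_2 + (6/5)²·V_2 = 445536/15625;  E_3 = 864/125
V_4 = 34/25·E_3 + (6/5)²·V_3 = 19711296/390625;  E_4 = 5184/625
V_5 = 34/25·E_4 + (6/5)²·V_4 = 819766656/9765625;  E_5 = 31104/3125
V_6 = 34/25·E_5 + (6/5)²·V_5 = 32816399616/244140625;  E_6 = 186624/15625
V_7 = 34/25·E_6 + (6/5)²·V_6 = 1280534386176/6103515625;  E_7 = 1119744/78125
V_8 = 34/25·E_7 + (6/5)²·V_7 = 49073557902336/152587890625;  E_8 = 6718464/390625

49073557902336/152587890625


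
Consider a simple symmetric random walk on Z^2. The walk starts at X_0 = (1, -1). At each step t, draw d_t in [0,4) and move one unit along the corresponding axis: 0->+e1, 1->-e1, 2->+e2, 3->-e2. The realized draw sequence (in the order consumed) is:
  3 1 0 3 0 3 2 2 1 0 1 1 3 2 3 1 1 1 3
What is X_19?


(-3, -4)

t=0: X=(1, -1), d=3 → -e2, X_1=(1, -2)
t=1: X=(1, -2), d=1 → -e1, X_2=(0, -2)
t=2: X=(0, -2), d=0 → +e1, X_3=(1, -2)
t=3: X=(1, -2), d=3 → -e2, X_4=(1, -3)
t=4: X=(1, -3), d=0 → +e1, X_5=(2, -3)
t=5: X=(2, -3), d=3 → -e2, X_6=(2, -4)
t=6: X=(2, -4), d=2 → +e2, X_7=(2, -3)
t=7: X=(2, -3), d=2 → +e2, X_8=(2, -2)
t=8: X=(2, -2), d=1 → -e1, X_9=(1, -2)
t=9: X=(1, -2), d=0 → +e1, X_10=(2, -2)
t=10: X=(2, -2), d=1 → -e1, X_11=(1, -2)
t=11: X=(1, -2), d=1 → -e1, X_12=(0, -2)
t=12: X=(0, -2), d=3 → -e2, X_13=(0, -3)
t=13: X=(0, -3), d=2 → +e2, X_14=(0, -2)
t=14: X=(0, -2), d=3 → -e2, X_15=(0, -3)
t=15: X=(0, -3), d=1 → -e1, X_16=(-1, -3)
t=16: X=(-1, -3), d=1 → -e1, X_17=(-2, -3)
t=17: X=(-2, -3), d=1 → -e1, X_18=(-3, -3)
t=18: X=(-3, -3), d=3 → -e2, X_19=(-3, -4)


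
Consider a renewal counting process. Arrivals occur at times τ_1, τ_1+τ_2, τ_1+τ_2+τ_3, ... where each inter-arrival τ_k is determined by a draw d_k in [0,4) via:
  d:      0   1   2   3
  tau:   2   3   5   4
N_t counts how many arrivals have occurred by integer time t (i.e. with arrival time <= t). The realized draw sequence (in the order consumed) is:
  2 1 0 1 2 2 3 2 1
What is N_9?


draw d_1=2: τ_1=5, arrival time A_1=5
draw d_2=1: τ_2=3, arrival time A_2=8
draw d_3=0: τ_3=2, arrival time A_3=10
draw d_4=1: τ_4=3, arrival time A_4=13
draw d_5=2: τ_5=5, arrival time A_5=18
draw d_6=2: τ_6=5, arrival time A_6=23
draw d_7=3: τ_7=4, arrival time A_7=27
draw d_8=2: τ_8=5, arrival time A_8=32
draw d_9=1: τ_9=3, arrival time A_9=35
N_t over t=0..9: 0:0 1:0 2:0 3:0 4:0 5:1 6:1 7:1 8:2 9:2

2


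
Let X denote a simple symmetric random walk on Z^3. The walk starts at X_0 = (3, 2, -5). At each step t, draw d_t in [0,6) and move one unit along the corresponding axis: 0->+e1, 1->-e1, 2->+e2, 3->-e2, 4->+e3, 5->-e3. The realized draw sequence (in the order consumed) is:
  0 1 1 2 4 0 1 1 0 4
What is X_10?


t=0: X=(3, 2, -5), d=0 → +e1, X_1=(4, 2, -5)
t=1: X=(4, 2, -5), d=1 → -e1, X_2=(3, 2, -5)
t=2: X=(3, 2, -5), d=1 → -e1, X_3=(2, 2, -5)
t=3: X=(2, 2, -5), d=2 → +e2, X_4=(2, 3, -5)
t=4: X=(2, 3, -5), d=4 → +e3, X_5=(2, 3, -4)
t=5: X=(2, 3, -4), d=0 → +e1, X_6=(3, 3, -4)
t=6: X=(3, 3, -4), d=1 → -e1, X_7=(2, 3, -4)
t=7: X=(2, 3, -4), d=1 → -e1, X_8=(1, 3, -4)
t=8: X=(1, 3, -4), d=0 → +e1, X_9=(2, 3, -4)
t=9: X=(2, 3, -4), d=4 → +e3, X_10=(2, 3, -3)

(2, 3, -3)


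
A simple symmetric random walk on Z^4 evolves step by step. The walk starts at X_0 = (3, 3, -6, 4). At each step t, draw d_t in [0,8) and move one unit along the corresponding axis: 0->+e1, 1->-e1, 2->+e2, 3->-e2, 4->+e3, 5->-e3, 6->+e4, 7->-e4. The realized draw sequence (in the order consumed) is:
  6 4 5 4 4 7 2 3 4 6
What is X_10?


(3, 3, -3, 5)

t=0: X=(3, 3, -6, 4), d=6 → +e4, X_1=(3, 3, -6, 5)
t=1: X=(3, 3, -6, 5), d=4 → +e3, X_2=(3, 3, -5, 5)
t=2: X=(3, 3, -5, 5), d=5 → -e3, X_3=(3, 3, -6, 5)
t=3: X=(3, 3, -6, 5), d=4 → +e3, X_4=(3, 3, -5, 5)
t=4: X=(3, 3, -5, 5), d=4 → +e3, X_5=(3, 3, -4, 5)
t=5: X=(3, 3, -4, 5), d=7 → -e4, X_6=(3, 3, -4, 4)
t=6: X=(3, 3, -4, 4), d=2 → +e2, X_7=(3, 4, -4, 4)
t=7: X=(3, 4, -4, 4), d=3 → -e2, X_8=(3, 3, -4, 4)
t=8: X=(3, 3, -4, 4), d=4 → +e3, X_9=(3, 3, -3, 4)
t=9: X=(3, 3, -3, 4), d=6 → +e4, X_10=(3, 3, -3, 5)


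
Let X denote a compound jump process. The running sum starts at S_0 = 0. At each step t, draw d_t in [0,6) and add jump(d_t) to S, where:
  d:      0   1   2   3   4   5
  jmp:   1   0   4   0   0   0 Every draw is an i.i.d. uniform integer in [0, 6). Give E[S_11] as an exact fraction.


55/6

Outcome values over d=0..5: [1, 0, 4, 0, 0, 0]
Σy = 5, Σy² = 17, M = 6
μ = 5/6 = 5/6,  σ² = 17/6 − (5/6)² = 77/36
E[S_11] = 0 + 11·(5/6) = 55/6


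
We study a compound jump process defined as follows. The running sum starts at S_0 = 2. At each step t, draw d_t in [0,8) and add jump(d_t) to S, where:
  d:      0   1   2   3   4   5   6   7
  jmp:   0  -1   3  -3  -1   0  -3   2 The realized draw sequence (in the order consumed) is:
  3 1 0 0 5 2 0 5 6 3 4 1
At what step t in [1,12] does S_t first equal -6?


t=0: S=2, d=3, jump=-3, S_1=-1
t=1: S=-1, d=1, jump=-1, S_2=-2
t=2: S=-2, d=0, jump=0, S_3=-2
t=3: S=-2, d=0, jump=0, S_4=-2
t=4: S=-2, d=5, jump=0, S_5=-2
t=5: S=-2, d=2, jump=3, S_6=1
t=6: S=1, d=0, jump=0, S_7=1
t=7: S=1, d=5, jump=0, S_8=1
t=8: S=1, d=6, jump=-3, S_9=-2
t=9: S=-2, d=3, jump=-3, S_10=-5
t=10: S=-5, d=4, jump=-1, S_11=-6
t=11: S=-6, d=1, jump=-1, S_12=-7

11


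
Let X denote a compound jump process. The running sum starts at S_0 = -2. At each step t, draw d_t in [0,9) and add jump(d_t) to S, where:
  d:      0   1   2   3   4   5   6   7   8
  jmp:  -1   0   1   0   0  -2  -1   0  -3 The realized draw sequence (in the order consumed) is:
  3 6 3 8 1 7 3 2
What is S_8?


t=0: S=-2, d=3, jump=0, S_1=-2
t=1: S=-2, d=6, jump=-1, S_2=-3
t=2: S=-3, d=3, jump=0, S_3=-3
t=3: S=-3, d=8, jump=-3, S_4=-6
t=4: S=-6, d=1, jump=0, S_5=-6
t=5: S=-6, d=7, jump=0, S_6=-6
t=6: S=-6, d=3, jump=0, S_7=-6
t=7: S=-6, d=2, jump=1, S_8=-5

-5


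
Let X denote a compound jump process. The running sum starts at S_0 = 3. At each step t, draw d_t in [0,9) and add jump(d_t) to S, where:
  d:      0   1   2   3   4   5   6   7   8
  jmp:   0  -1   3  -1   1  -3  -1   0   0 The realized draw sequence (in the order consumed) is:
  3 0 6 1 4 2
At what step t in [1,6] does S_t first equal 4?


t=0: S=3, d=3, jump=-1, S_1=2
t=1: S=2, d=0, jump=0, S_2=2
t=2: S=2, d=6, jump=-1, S_3=1
t=3: S=1, d=1, jump=-1, S_4=0
t=4: S=0, d=4, jump=1, S_5=1
t=5: S=1, d=2, jump=3, S_6=4

6


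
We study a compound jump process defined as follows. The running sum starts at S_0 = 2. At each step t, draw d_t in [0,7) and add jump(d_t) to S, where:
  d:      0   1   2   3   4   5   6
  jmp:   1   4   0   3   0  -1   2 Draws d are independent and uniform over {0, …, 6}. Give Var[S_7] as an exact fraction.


136/7

Outcome values over d=0..6: [1, 4, 0, 3, 0, -1, 2]
Σy = 9, Σy² = 31, M = 7
μ = 9/7 = 9/7,  σ² = 31/7 − (9/7)² = 136/49
Independent increments: Var[S_7] = 7·σ² = 7·(136/49) = 136/7


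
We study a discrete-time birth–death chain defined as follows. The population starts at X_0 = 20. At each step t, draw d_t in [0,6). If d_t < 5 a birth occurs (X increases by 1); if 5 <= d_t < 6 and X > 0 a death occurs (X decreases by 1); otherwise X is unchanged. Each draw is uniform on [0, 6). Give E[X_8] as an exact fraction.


X can drop by at most 1 per step and X_0 = 20 > T = 8, so X_t >= 20 − t >= 12 > 0 for every t <= 8: the floor at 0 (the 'and X > 0' condition) never binds. Hence X_8 = X_0 + Σ_{t<8} Y_t with i.i.d. increments Y_t = y(d_t) ∈ {+1, −1, 0}.
Outcome values over d=0..5: [1, 1, 1, 1, 1, -1]
Σy = 4, Σy² = 6, M = 6
μ = 4/6 = 2/3,  σ² = 6/6 − (2/3)² = 5/9
E[X_8] = 20 + 8·(2/3) = 76/3

76/3


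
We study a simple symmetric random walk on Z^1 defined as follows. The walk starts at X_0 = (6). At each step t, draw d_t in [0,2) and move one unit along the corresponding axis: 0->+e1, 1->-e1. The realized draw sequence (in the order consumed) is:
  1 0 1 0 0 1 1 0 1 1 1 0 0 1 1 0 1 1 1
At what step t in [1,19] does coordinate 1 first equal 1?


t=0: X=(6), d=1 → -e1, X_1=(5)
t=1: X=(5), d=0 → +e1, X_2=(6)
t=2: X=(6), d=1 → -e1, X_3=(5)
t=3: X=(5), d=0 → +e1, X_4=(6)
t=4: X=(6), d=0 → +e1, X_5=(7)
t=5: X=(7), d=1 → -e1, X_6=(6)
t=6: X=(6), d=1 → -e1, X_7=(5)
t=7: X=(5), d=0 → +e1, X_8=(6)
t=8: X=(6), d=1 → -e1, X_9=(5)
t=9: X=(5), d=1 → -e1, X_10=(4)
t=10: X=(4), d=1 → -e1, X_11=(3)
t=11: X=(3), d=0 → +e1, X_12=(4)
t=12: X=(4), d=0 → +e1, X_13=(5)
t=13: X=(5), d=1 → -e1, X_14=(4)
t=14: X=(4), d=1 → -e1, X_15=(3)
t=15: X=(3), d=0 → +e1, X_16=(4)
t=16: X=(4), d=1 → -e1, X_17=(3)
t=17: X=(3), d=1 → -e1, X_18=(2)
t=18: X=(2), d=1 → -e1, X_19=(1)

19


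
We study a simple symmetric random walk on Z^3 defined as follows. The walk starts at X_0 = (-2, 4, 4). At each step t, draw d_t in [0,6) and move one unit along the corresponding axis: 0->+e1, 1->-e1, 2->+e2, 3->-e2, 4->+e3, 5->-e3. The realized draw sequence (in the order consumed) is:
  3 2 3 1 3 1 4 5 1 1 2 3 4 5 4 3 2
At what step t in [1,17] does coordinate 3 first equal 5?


t=0: X=(-2, 4, 4), d=3 → -e2, X_1=(-2, 3, 4)
t=1: X=(-2, 3, 4), d=2 → +e2, X_2=(-2, 4, 4)
t=2: X=(-2, 4, 4), d=3 → -e2, X_3=(-2, 3, 4)
t=3: X=(-2, 3, 4), d=1 → -e1, X_4=(-3, 3, 4)
t=4: X=(-3, 3, 4), d=3 → -e2, X_5=(-3, 2, 4)
t=5: X=(-3, 2, 4), d=1 → -e1, X_6=(-4, 2, 4)
t=6: X=(-4, 2, 4), d=4 → +e3, X_7=(-4, 2, 5)
t=7: X=(-4, 2, 5), d=5 → -e3, X_8=(-4, 2, 4)
t=8: X=(-4, 2, 4), d=1 → -e1, X_9=(-5, 2, 4)
t=9: X=(-5, 2, 4), d=1 → -e1, X_10=(-6, 2, 4)
t=10: X=(-6, 2, 4), d=2 → +e2, X_11=(-6, 3, 4)
t=11: X=(-6, 3, 4), d=3 → -e2, X_12=(-6, 2, 4)
t=12: X=(-6, 2, 4), d=4 → +e3, X_13=(-6, 2, 5)
t=13: X=(-6, 2, 5), d=5 → -e3, X_14=(-6, 2, 4)
t=14: X=(-6, 2, 4), d=4 → +e3, X_15=(-6, 2, 5)
t=15: X=(-6, 2, 5), d=3 → -e2, X_16=(-6, 1, 5)
t=16: X=(-6, 1, 5), d=2 → +e2, X_17=(-6, 2, 5)

7


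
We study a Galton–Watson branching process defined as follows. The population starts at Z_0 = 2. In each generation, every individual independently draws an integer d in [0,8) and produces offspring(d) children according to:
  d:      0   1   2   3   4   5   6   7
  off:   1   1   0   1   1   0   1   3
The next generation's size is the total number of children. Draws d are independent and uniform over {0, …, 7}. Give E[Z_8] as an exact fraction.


Outcome values over d=0..7: [1, 1, 0, 1, 1, 0, 1, 3]
Σy = 8, Σy² = 14, M = 8
μ = 8/8 = 1,  σ² = 14/8 − (1)² = 3/4
E[Z_0] = 2
E[Z_1] = 1·E[Z_0] = 2
E[Z_2] = 1·E[Z_1] = 2
E[Z_3] = 1·E[Z_2] = 2
E[Z_4] = 1·E[Z_3] = 2
E[Z_5] = 1·E[Z_4] = 2
E[Z_6] = 1·E[Z_5] = 2
E[Z_7] = 1·E[Z_6] = 2
E[Z_8] = 1·E[Z_7] = 2

2


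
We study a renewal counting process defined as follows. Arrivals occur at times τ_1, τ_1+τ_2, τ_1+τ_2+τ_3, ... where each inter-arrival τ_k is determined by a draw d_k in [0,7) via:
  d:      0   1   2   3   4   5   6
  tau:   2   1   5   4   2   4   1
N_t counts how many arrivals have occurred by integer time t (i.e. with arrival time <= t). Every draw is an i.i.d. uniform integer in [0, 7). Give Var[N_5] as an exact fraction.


Inter-arrival values over d=0..6: [2, 1, 5, 4, 2, 4, 1]
Each d has probability 1/7, so the pmf of τ is: f(1) = 2/7, f(2) = 2/7, f(4) = 2/7, f(5) = 1/7
Let p_n(j) = P(N_n = j), with p_0 = [1]. Condition on τ_1: p_n(0) = P(τ > n), and for j >= 1, p_n(j) = Σ_{k<=n} f(k)·p_{n−k}(j−1)
p_1 = [5/7, 2/7]  (j = 0..1)
p_2 = [3/7, 24/49, 4/49]  (j = 0..2)
p_3 = [3/7, 16/49, 76/343, 8/343]  (j = 0..3)
p_4 = [1/7, 26/49, 80/343, 208/2401, 16/2401]  (j = 0..4)
p_5 = [0, 25/49, 16/49, 312/2401, 528/16807, 32/16807]  (j = 0..5)
E[N_5] = Σ j·p_5(j) = 28375/16807;  E[N_5²] = Σ j²·p_5(j) = 59431/16807
Var[N_5] = 59431/16807 − (28375/16807)² = 193716192/282475249

193716192/282475249


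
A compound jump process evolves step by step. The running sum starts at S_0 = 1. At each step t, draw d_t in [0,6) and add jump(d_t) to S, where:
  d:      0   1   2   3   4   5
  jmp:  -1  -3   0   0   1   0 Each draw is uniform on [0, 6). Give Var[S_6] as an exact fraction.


Outcome values over d=0..5: [-1, -3, 0, 0, 1, 0]
Σy = -3, Σy² = 11, M = 6
μ = -3/6 = -1/2,  σ² = 11/6 − (-1/2)² = 19/12
Independent increments: Var[S_6] = 6·σ² = 6·(19/12) = 19/2

19/2


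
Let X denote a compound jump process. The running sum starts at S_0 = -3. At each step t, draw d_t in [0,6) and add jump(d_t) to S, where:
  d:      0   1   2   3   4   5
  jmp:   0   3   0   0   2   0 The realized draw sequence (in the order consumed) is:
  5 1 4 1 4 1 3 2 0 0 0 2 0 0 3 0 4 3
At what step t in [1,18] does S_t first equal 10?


6

t=0: S=-3, d=5, jump=0, S_1=-3
t=1: S=-3, d=1, jump=3, S_2=0
t=2: S=0, d=4, jump=2, S_3=2
t=3: S=2, d=1, jump=3, S_4=5
t=4: S=5, d=4, jump=2, S_5=7
t=5: S=7, d=1, jump=3, S_6=10
t=6: S=10, d=3, jump=0, S_7=10
t=7: S=10, d=2, jump=0, S_8=10
t=8: S=10, d=0, jump=0, S_9=10
t=9: S=10, d=0, jump=0, S_10=10
t=10: S=10, d=0, jump=0, S_11=10
t=11: S=10, d=2, jump=0, S_12=10
t=12: S=10, d=0, jump=0, S_13=10
t=13: S=10, d=0, jump=0, S_14=10
t=14: S=10, d=3, jump=0, S_15=10
t=15: S=10, d=0, jump=0, S_16=10
t=16: S=10, d=4, jump=2, S_17=12
t=17: S=12, d=3, jump=0, S_18=12


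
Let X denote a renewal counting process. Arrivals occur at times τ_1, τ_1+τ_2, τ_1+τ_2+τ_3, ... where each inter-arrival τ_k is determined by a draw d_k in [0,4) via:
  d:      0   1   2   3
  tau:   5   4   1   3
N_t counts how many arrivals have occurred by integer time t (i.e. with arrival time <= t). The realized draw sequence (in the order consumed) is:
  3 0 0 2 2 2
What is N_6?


1

draw d_1=3: τ_1=3, arrival time A_1=3
draw d_2=0: τ_2=5, arrival time A_2=8
draw d_3=0: τ_3=5, arrival time A_3=13
draw d_4=2: τ_4=1, arrival time A_4=14
draw d_5=2: τ_5=1, arrival time A_5=15
draw d_6=2: τ_6=1, arrival time A_6=16
N_t over t=0..6: 0:0 1:0 2:0 3:1 4:1 5:1 6:1


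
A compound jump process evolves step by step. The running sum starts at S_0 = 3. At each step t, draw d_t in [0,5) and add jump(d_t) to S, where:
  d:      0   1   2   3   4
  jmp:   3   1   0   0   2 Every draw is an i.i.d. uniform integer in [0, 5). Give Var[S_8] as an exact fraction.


272/25

Outcome values over d=0..4: [3, 1, 0, 0, 2]
Σy = 6, Σy² = 14, M = 5
μ = 6/5 = 6/5,  σ² = 14/5 − (6/5)² = 34/25
Independent increments: Var[S_8] = 8·σ² = 8·(34/25) = 272/25


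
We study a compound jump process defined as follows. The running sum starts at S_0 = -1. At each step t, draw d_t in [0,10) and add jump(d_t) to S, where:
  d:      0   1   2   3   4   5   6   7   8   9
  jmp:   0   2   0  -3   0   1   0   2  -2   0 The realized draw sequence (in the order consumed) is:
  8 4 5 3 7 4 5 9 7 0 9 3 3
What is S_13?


-6

t=0: S=-1, d=8, jump=-2, S_1=-3
t=1: S=-3, d=4, jump=0, S_2=-3
t=2: S=-3, d=5, jump=1, S_3=-2
t=3: S=-2, d=3, jump=-3, S_4=-5
t=4: S=-5, d=7, jump=2, S_5=-3
t=5: S=-3, d=4, jump=0, S_6=-3
t=6: S=-3, d=5, jump=1, S_7=-2
t=7: S=-2, d=9, jump=0, S_8=-2
t=8: S=-2, d=7, jump=2, S_9=0
t=9: S=0, d=0, jump=0, S_10=0
t=10: S=0, d=9, jump=0, S_11=0
t=11: S=0, d=3, jump=-3, S_12=-3
t=12: S=-3, d=3, jump=-3, S_13=-6


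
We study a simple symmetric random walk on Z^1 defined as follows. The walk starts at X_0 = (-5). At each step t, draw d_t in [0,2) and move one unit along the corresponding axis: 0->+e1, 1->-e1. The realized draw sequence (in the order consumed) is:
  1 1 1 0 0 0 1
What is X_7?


t=0: X=(-5), d=1 → -e1, X_1=(-6)
t=1: X=(-6), d=1 → -e1, X_2=(-7)
t=2: X=(-7), d=1 → -e1, X_3=(-8)
t=3: X=(-8), d=0 → +e1, X_4=(-7)
t=4: X=(-7), d=0 → +e1, X_5=(-6)
t=5: X=(-6), d=0 → +e1, X_6=(-5)
t=6: X=(-5), d=1 → -e1, X_7=(-6)

(-6)


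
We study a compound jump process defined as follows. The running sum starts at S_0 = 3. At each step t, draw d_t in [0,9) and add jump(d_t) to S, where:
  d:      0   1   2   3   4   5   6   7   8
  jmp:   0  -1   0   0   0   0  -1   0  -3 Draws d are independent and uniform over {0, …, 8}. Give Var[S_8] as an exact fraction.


592/81

Outcome values over d=0..8: [0, -1, 0, 0, 0, 0, -1, 0, -3]
Σy = -5, Σy² = 11, M = 9
μ = -5/9 = -5/9,  σ² = 11/9 − (-5/9)² = 74/81
Independent increments: Var[S_8] = 8·σ² = 8·(74/81) = 592/81


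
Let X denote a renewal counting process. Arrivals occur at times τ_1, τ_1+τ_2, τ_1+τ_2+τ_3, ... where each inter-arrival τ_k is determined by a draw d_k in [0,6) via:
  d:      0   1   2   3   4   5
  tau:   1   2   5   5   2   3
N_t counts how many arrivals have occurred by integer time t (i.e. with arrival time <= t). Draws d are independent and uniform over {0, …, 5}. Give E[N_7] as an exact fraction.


Inter-arrival values over d=0..5: [1, 2, 5, 5, 2, 3]
Each d has probability 1/6, so the pmf of τ is: f(1) = 1/6, f(2) = 1/3, f(3) = 1/6, f(5) = 1/3
Renewal equation for m(n) = E[N_n]: condition on τ_1 = k (if k <= n, one arrival plus a fresh copy on the remaining n−k steps): m(n) = F(n) + Σ_{k<=n} f(k)·m(n−k), where F(n) = P(τ <= n) and m(0) = 0
m(1) = F(1) = 1/6
m(2) = F(2) + f(1)·m(1) = 1/2 + 1/6·1/6 = 19/36
m(3) = F(3) + f(1)·m(2) + f(2)·m(1) = 2/3 + 1/6·19/36 + 1/3·1/6 = 175/216
m(4) = F(4) + f(1)·m(3) + f(2)·m(2) + f(3)·m(1) = 2/3 + 1/6·175/216 + 1/3·19/36 + 1/6·1/6 = 1303/1296
m(5) = F(5) + f(1)·m(4) + f(2)·m(3) + f(3)·m(2) = 1 + 1/6·1303/1296 + 1/3·175/216 + 1/6·19/36 = 11863/7776
m(6) = F(6) + f(1)·m(5) + f(2)·m(4) + f(3)·m(3) + f(5)·m(1) = 1 + 1/6·11863/7776 + 1/3·1303/1296 + 1/6·175/216 + 1/3·1/6 = 83047/46656
m(7) = F(7) + f(1)·m(6) + f(2)·m(5) + f(3)·m(4) + f(5)·m(2) = 1 + 1/6·83047/46656 + 1/3·11863/7776 + 1/6·1303/1296 + 1/3·19/36 = 601495/279936
E[N_7] = m(7) = 601495/279936

601495/279936


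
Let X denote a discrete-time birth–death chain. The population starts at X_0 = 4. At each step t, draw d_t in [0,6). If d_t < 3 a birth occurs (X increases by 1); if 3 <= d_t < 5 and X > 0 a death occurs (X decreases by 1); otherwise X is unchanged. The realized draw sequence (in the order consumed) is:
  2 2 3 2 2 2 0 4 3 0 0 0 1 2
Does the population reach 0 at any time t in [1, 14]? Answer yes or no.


no

t=0: X=4, d=2 → birth, X_1=5
t=1: X=5, d=2 → birth, X_2=6
t=2: X=6, d=3 → death, X_3=5
t=3: X=5, d=2 → birth, X_4=6
t=4: X=6, d=2 → birth, X_5=7
t=5: X=7, d=2 → birth, X_6=8
t=6: X=8, d=0 → birth, X_7=9
t=7: X=9, d=4 → death, X_8=8
t=8: X=8, d=3 → death, X_9=7
t=9: X=7, d=0 → birth, X_10=8
t=10: X=8, d=0 → birth, X_11=9
t=11: X=9, d=0 → birth, X_12=10
t=12: X=10, d=1 → birth, X_13=11
t=13: X=11, d=2 → birth, X_14=12


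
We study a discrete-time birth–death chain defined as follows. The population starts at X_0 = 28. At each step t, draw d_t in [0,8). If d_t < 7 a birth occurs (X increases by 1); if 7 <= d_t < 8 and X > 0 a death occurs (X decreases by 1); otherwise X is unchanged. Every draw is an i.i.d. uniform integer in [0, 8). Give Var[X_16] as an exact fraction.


7

X can drop by at most 1 per step and X_0 = 28 > T = 16, so X_t >= 28 − t >= 12 > 0 for every t <= 16: the floor at 0 (the 'and X > 0' condition) never binds. Hence X_16 = X_0 + Σ_{t<16} Y_t with i.i.d. increments Y_t = y(d_t) ∈ {+1, −1, 0}.
Outcome values over d=0..7: [1, 1, 1, 1, 1, 1, 1, -1]
Σy = 6, Σy² = 8, M = 8
μ = 6/8 = 3/4,  σ² = 8/8 − (3/4)² = 7/16
Independent increments: Var[X_16] = 16·σ² = 16·(7/16) = 7


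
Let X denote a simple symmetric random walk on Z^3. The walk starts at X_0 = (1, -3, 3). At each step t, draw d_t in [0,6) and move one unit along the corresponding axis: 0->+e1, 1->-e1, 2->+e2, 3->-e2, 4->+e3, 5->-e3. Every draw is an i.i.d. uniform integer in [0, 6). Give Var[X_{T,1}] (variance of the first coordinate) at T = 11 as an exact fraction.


Outcome values over d=0..5: [1, -1, 0, 0, 0, 0]
Σy = 0, Σy² = 2, M = 6
μ = 0/6 = 0,  σ² = 2/6 − (0)² = 1/3
Independent increments: Var[X_11] = 11·σ² = 11·(1/3) = 11/3

11/3


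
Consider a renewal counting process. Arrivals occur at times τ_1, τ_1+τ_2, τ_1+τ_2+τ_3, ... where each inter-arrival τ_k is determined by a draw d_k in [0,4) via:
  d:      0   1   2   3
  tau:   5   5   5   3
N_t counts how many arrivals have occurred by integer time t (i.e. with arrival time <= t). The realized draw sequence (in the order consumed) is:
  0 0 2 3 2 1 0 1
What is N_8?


draw d_1=0: τ_1=5, arrival time A_1=5
draw d_2=0: τ_2=5, arrival time A_2=10
draw d_3=2: τ_3=5, arrival time A_3=15
draw d_4=3: τ_4=3, arrival time A_4=18
draw d_5=2: τ_5=5, arrival time A_5=23
draw d_6=1: τ_6=5, arrival time A_6=28
draw d_7=0: τ_7=5, arrival time A_7=33
draw d_8=1: τ_8=5, arrival time A_8=38
N_t over t=0..8: 0:0 1:0 2:0 3:0 4:0 5:1 6:1 7:1 8:1

1


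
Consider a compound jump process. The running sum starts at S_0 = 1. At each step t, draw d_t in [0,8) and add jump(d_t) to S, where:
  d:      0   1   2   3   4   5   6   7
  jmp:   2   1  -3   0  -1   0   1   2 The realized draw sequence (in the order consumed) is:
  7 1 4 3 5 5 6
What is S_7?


4

t=0: S=1, d=7, jump=2, S_1=3
t=1: S=3, d=1, jump=1, S_2=4
t=2: S=4, d=4, jump=-1, S_3=3
t=3: S=3, d=3, jump=0, S_4=3
t=4: S=3, d=5, jump=0, S_5=3
t=5: S=3, d=5, jump=0, S_6=3
t=6: S=3, d=6, jump=1, S_7=4


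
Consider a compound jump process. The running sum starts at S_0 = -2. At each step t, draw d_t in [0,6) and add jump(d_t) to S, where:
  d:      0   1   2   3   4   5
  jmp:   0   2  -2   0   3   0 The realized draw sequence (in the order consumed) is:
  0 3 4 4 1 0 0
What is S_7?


t=0: S=-2, d=0, jump=0, S_1=-2
t=1: S=-2, d=3, jump=0, S_2=-2
t=2: S=-2, d=4, jump=3, S_3=1
t=3: S=1, d=4, jump=3, S_4=4
t=4: S=4, d=1, jump=2, S_5=6
t=5: S=6, d=0, jump=0, S_6=6
t=6: S=6, d=0, jump=0, S_7=6

6


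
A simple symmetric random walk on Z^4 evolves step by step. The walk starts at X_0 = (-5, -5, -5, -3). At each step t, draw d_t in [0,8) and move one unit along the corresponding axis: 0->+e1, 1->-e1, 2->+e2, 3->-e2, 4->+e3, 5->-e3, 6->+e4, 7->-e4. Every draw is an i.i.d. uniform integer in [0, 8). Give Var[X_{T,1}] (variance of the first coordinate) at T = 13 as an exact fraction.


Outcome values over d=0..7: [1, -1, 0, 0, 0, 0, 0, 0]
Σy = 0, Σy² = 2, M = 8
μ = 0/8 = 0,  σ² = 2/8 − (0)² = 1/4
Independent increments: Var[X_13] = 13·σ² = 13·(1/4) = 13/4

13/4


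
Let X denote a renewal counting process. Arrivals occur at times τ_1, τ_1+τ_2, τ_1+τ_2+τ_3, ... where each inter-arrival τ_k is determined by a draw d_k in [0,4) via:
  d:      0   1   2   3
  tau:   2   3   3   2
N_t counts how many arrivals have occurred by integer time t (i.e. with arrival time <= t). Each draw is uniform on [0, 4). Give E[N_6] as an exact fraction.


17/8

Inter-arrival values over d=0..3: [2, 3, 3, 2]
Each d has probability 1/4, so the pmf of τ is: f(2) = 1/2, f(3) = 1/2
Renewal equation for m(n) = E[N_n]: condition on τ_1 = k (if k <= n, one arrival plus a fresh copy on the remaining n−k steps): m(n) = F(n) + Σ_{k<=n} f(k)·m(n−k), where F(n) = P(τ <= n) and m(0) = 0
m(1) = F(1) = 0
m(2) = F(2) = 1/2
m(3) = F(3) = 1
m(4) = F(4) + f(2)·m(2) = 1 + 1/2·1/2 = 5/4
m(5) = F(5) + f(2)·m(3) + f(3)·m(2) = 1 + 1/2·1 + 1/2·1/2 = 7/4
m(6) = F(6) + f(2)·m(4) + f(3)·m(3) = 1 + 1/2·5/4 + 1/2·1 = 17/8
E[N_6] = m(6) = 17/8


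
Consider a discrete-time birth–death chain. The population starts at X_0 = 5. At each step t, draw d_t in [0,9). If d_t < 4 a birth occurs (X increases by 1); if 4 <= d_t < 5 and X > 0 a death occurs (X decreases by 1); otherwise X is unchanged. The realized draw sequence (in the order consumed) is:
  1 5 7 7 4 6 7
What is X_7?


t=0: X=5, d=1 → birth, X_1=6
t=1: X=6, d=5 → hold, X_2=6
t=2: X=6, d=7 → hold, X_3=6
t=3: X=6, d=7 → hold, X_4=6
t=4: X=6, d=4 → death, X_5=5
t=5: X=5, d=6 → hold, X_6=5
t=6: X=5, d=7 → hold, X_7=5

5


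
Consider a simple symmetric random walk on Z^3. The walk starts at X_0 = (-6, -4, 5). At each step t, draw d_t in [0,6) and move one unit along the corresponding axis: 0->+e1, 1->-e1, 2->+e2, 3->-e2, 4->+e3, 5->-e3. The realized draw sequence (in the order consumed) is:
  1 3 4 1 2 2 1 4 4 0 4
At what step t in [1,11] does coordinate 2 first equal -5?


2

t=0: X=(-6, -4, 5), d=1 → -e1, X_1=(-7, -4, 5)
t=1: X=(-7, -4, 5), d=3 → -e2, X_2=(-7, -5, 5)
t=2: X=(-7, -5, 5), d=4 → +e3, X_3=(-7, -5, 6)
t=3: X=(-7, -5, 6), d=1 → -e1, X_4=(-8, -5, 6)
t=4: X=(-8, -5, 6), d=2 → +e2, X_5=(-8, -4, 6)
t=5: X=(-8, -4, 6), d=2 → +e2, X_6=(-8, -3, 6)
t=6: X=(-8, -3, 6), d=1 → -e1, X_7=(-9, -3, 6)
t=7: X=(-9, -3, 6), d=4 → +e3, X_8=(-9, -3, 7)
t=8: X=(-9, -3, 7), d=4 → +e3, X_9=(-9, -3, 8)
t=9: X=(-9, -3, 8), d=0 → +e1, X_10=(-8, -3, 8)
t=10: X=(-8, -3, 8), d=4 → +e3, X_11=(-8, -3, 9)


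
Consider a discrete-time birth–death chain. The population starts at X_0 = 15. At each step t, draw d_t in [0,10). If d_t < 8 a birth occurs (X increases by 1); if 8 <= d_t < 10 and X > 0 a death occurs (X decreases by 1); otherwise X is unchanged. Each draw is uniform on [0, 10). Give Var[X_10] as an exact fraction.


X can drop by at most 1 per step and X_0 = 15 > T = 10, so X_t >= 15 − t >= 5 > 0 for every t <= 10: the floor at 0 (the 'and X > 0' condition) never binds. Hence X_10 = X_0 + Σ_{t<10} Y_t with i.i.d. increments Y_t = y(d_t) ∈ {+1, −1, 0}.
Outcome values over d=0..9: [1, 1, 1, 1, 1, 1, 1, 1, -1, -1]
Σy = 6, Σy² = 10, M = 10
μ = 6/10 = 3/5,  σ² = 10/10 − (3/5)² = 16/25
Independent increments: Var[X_10] = 10·σ² = 10·(16/25) = 32/5

32/5


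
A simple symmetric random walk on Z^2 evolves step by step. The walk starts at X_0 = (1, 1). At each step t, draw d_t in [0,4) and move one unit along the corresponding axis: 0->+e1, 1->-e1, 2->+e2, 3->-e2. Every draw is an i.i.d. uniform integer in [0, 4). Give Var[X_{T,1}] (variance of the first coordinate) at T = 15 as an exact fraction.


Outcome values over d=0..3: [1, -1, 0, 0]
Σy = 0, Σy² = 2, M = 4
μ = 0/4 = 0,  σ² = 2/4 − (0)² = 1/2
Independent increments: Var[X_15] = 15·σ² = 15·(1/2) = 15/2

15/2


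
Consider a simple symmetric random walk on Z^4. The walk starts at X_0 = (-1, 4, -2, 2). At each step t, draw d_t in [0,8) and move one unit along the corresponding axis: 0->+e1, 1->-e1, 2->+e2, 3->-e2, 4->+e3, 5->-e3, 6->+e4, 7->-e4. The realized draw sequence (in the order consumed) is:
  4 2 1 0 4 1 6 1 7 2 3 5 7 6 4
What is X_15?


t=0: X=(-1, 4, -2, 2), d=4 → +e3, X_1=(-1, 4, -1, 2)
t=1: X=(-1, 4, -1, 2), d=2 → +e2, X_2=(-1, 5, -1, 2)
t=2: X=(-1, 5, -1, 2), d=1 → -e1, X_3=(-2, 5, -1, 2)
t=3: X=(-2, 5, -1, 2), d=0 → +e1, X_4=(-1, 5, -1, 2)
t=4: X=(-1, 5, -1, 2), d=4 → +e3, X_5=(-1, 5, 0, 2)
t=5: X=(-1, 5, 0, 2), d=1 → -e1, X_6=(-2, 5, 0, 2)
t=6: X=(-2, 5, 0, 2), d=6 → +e4, X_7=(-2, 5, 0, 3)
t=7: X=(-2, 5, 0, 3), d=1 → -e1, X_8=(-3, 5, 0, 3)
t=8: X=(-3, 5, 0, 3), d=7 → -e4, X_9=(-3, 5, 0, 2)
t=9: X=(-3, 5, 0, 2), d=2 → +e2, X_10=(-3, 6, 0, 2)
t=10: X=(-3, 6, 0, 2), d=3 → -e2, X_11=(-3, 5, 0, 2)
t=11: X=(-3, 5, 0, 2), d=5 → -e3, X_12=(-3, 5, -1, 2)
t=12: X=(-3, 5, -1, 2), d=7 → -e4, X_13=(-3, 5, -1, 1)
t=13: X=(-3, 5, -1, 1), d=6 → +e4, X_14=(-3, 5, -1, 2)
t=14: X=(-3, 5, -1, 2), d=4 → +e3, X_15=(-3, 5, 0, 2)

(-3, 5, 0, 2)


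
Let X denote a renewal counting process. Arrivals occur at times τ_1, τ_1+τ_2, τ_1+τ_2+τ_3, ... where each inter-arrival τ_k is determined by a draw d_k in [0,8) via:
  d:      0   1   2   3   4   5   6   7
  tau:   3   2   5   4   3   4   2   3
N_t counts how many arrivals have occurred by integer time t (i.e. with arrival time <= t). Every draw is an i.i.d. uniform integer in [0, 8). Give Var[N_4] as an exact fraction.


47/256

Inter-arrival values over d=0..7: [3, 2, 5, 4, 3, 4, 2, 3]
Each d has probability 1/8, so the pmf of τ is: f(2) = 1/4, f(3) = 3/8, f(4) = 1/4, f(5) = 1/8
Let p_n(j) = P(N_n = j), with p_0 = [1]. Condition on τ_1: p_n(0) = P(τ > n), and for j >= 1, p_n(j) = Σ_{k<=n} f(k)·p_{n−k}(j−1)
p_1 = [1]  (j = 0)
p_2 = [3/4, 1/4]  (j = 0..1)
p_3 = [3/8, 5/8]  (j = 0..1)
p_4 = [1/8, 13/16, 1/16]  (j = 0..2)
E[N_4] = Σ j·p_4(j) = 15/16;  E[N_4²] = Σ j²·p_4(j) = 17/16
Var[N_4] = 17/16 − (15/16)² = 47/256


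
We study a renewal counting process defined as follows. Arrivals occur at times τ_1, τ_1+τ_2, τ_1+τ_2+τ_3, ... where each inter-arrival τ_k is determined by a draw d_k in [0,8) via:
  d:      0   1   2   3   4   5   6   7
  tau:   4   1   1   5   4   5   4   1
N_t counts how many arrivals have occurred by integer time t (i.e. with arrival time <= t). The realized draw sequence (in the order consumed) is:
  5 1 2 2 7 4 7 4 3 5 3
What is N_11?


5

draw d_1=5: τ_1=5, arrival time A_1=5
draw d_2=1: τ_2=1, arrival time A_2=6
draw d_3=2: τ_3=1, arrival time A_3=7
draw d_4=2: τ_4=1, arrival time A_4=8
draw d_5=7: τ_5=1, arrival time A_5=9
draw d_6=4: τ_6=4, arrival time A_6=13
draw d_7=7: τ_7=1, arrival time A_7=14
draw d_8=4: τ_8=4, arrival time A_8=18
draw d_9=3: τ_9=5, arrival time A_9=23
draw d_10=5: τ_10=5, arrival time A_10=28
draw d_11=3: τ_11=5, arrival time A_11=33
N_t over t=0..11: 0:0 1:0 2:0 3:0 4:0 5:1 6:2 7:3 8:4 9:5 10:5 11:5


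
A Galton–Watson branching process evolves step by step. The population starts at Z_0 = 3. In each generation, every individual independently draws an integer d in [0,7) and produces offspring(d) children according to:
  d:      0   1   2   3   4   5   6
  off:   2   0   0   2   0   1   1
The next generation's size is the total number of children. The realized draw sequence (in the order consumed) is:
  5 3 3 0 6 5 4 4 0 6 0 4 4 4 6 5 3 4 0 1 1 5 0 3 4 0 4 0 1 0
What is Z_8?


gen 0: Z_0=3, draws=[5, 3, 3], offspring=[1, 2, 2], Z_1=5
gen 1: Z_1=5, draws=[0, 6, 5, 4, 4], offspring=[2, 1, 1, 0, 0], Z_2=4
gen 2: Z_2=4, draws=[0, 6, 0, 4], offspring=[2, 1, 2, 0], Z_3=5
gen 3: Z_3=5, draws=[4, 4, 6, 5, 3], offspring=[0, 0, 1, 1, 2], Z_4=4
gen 4: Z_4=4, draws=[4, 0, 1, 1], offspring=[0, 2, 0, 0], Z_5=2
gen 5: Z_5=2, draws=[5, 0], offspring=[1, 2], Z_6=3
gen 6: Z_6=3, draws=[3, 4, 0], offspring=[2, 0, 2], Z_7=4
gen 7: Z_7=4, draws=[4, 0, 1, 0], offspring=[0, 2, 0, 2], Z_8=4

4


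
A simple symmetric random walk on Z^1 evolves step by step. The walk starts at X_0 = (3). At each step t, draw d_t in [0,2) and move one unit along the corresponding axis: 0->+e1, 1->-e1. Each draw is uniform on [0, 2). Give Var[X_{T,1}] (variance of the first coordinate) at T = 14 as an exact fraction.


Outcome values over d=0..1: [1, -1]
Σy = 0, Σy² = 2, M = 2
μ = 0/2 = 0,  σ² = 2/2 − (0)² = 1
Independent increments: Var[X_14] = 14·σ² = 14·(1) = 14

14


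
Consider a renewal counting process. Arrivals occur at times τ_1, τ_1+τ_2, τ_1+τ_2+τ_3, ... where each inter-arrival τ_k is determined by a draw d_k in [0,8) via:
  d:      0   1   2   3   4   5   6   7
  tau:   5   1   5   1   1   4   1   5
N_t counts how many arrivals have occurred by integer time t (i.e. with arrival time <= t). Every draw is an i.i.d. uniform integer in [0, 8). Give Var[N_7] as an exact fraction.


Inter-arrival values over d=0..7: [5, 1, 5, 1, 1, 4, 1, 5]
Each d has probability 1/8, so the pmf of τ is: f(1) = 1/2, f(4) = 1/8, f(5) = 3/8
Let p_n(j) = P(N_n = j), with p_0 = [1]. Condition on τ_1: p_n(0) = P(τ > n), and for j >= 1, p_n(j) = Σ_{k<=n} f(k)·p_{n−k}(j−1)
p_1 = [1/2, 1/2]  (j = 0..1)
p_2 = [1/2, 1/4, 1/4]  (j = 0..2)
p_3 = [1/2, 1/4, 1/8, 1/8]  (j = 0..3)
p_4 = [3/8, 3/8, 1/8, 1/16, 1/16]  (j = 0..4)
p_5 = [0, 5/8, 1/4, 1/16, 1/32, 1/32]  (j = 0..5)
p_6 = [0, 1/4, 17/32, 5/32, 1/32, 1/64, 1/64]  (j = 0..6)
p_7 = [0, 1/4, 1/4, 3/8, 3/32, 1/64, 1/128, 1/128]  (j = 0..7)
E[N_7] = Σ j·p_7(j) = 311/128;  E[N_7²] = Σ j²·p_7(j) = 919/128
Var[N_7] = 919/128 − (311/128)² = 20911/16384

20911/16384
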